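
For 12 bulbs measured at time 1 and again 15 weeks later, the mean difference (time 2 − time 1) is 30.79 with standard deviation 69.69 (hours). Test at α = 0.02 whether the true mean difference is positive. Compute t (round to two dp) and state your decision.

H0: μ_d = 0; H1: μ_d > 0 (paired t-test on the differences, right-tailed).
t = d̄/(s_d/√n) = 30.79/(69.69/√12) = 1.53
df = n − 1 = 11
p-value = P(T ≥ 1.53) ≈ 0.077
Since p ≈ 0.077 > α = 0.02, fail to reject H0; the data do not provide sufficient evidence against H0.

t = 1.53; fail to reject H0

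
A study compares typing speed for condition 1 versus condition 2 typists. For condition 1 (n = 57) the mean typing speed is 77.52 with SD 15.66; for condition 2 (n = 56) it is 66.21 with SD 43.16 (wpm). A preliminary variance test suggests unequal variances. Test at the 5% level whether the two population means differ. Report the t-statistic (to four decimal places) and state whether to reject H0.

t = 1.8453; fail to reject H0

Let group 1 = condition 1, group 2 = condition 2. H0: μ_1 = μ_2; H1: μ_1 ≠ μ_2 (Welch's two-sample t-test, two-sided).
t = (x̄_1 − x̄_2)/√(s_1²/n_1 + s_2²/n_2) = (77.52 − 66.21)/√(15.66²/57 + 43.16²/56) = 1.8453
Welch–Satterthwaite df ≈ 69.01
Two-sided p-value ≈ 0.069
Since p ≈ 0.069 > α = 0.05, fail to reject H0; the evidence is not statistically significant.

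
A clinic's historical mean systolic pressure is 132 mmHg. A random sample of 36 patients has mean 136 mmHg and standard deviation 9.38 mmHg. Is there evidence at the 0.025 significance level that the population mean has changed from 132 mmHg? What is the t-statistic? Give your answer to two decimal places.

H0: μ = 132; H1: μ ≠ 132 (one-sample t-test, two-sided).
t = (x̄ − μ₀)/(s/√n) = (136 − 132)/(9.38/√36) = 2.56
df = n − 1 = 35
Two-sided p-value ≈ 0.015
Since p ≈ 0.015 < α = 0.025, reject H0; the evidence is statistically significant.

2.56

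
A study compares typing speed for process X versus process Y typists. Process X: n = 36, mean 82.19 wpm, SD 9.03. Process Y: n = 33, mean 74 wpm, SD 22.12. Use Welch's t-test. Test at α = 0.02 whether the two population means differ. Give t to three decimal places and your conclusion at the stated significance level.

t = 1.981; fail to reject H0

Let group 1 = process X, group 2 = process Y. H0: μ_1 = μ_2; H1: μ_1 ≠ μ_2 (Welch's two-sample t-test, two-sided).
t = (x̄_1 − x̄_2)/√(s_1²/n_1 + s_2²/n_2) = (82.19 − 74)/√(9.03²/36 + 22.12²/33) = 1.981
Welch–Satterthwaite df ≈ 41.64
Two-sided p-value ≈ 0.0542
Since p ≈ 0.0542 > α = 0.02, fail to reject H0; the data do not provide sufficient evidence against H0.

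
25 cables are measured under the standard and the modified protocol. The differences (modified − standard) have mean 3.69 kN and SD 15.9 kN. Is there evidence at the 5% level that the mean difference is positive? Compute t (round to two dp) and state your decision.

t = 1.16; fail to reject H0

H0: μ_d = 0; H1: μ_d > 0 (paired t-test on the differences, right-tailed).
t = d̄/(s_d/√n) = 3.69/(15.9/√25) = 1.16
df = n − 1 = 24
p-value = P(T ≥ 1.16) ≈ 0.1287
Since p ≈ 0.1287 > α = 0.05, fail to reject H0; the data do not provide sufficient evidence against H0.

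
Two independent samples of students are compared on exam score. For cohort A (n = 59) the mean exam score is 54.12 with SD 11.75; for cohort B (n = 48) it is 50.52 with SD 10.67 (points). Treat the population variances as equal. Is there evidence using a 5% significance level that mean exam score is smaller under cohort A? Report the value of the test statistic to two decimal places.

1.64

Let group 1 = cohort A, group 2 = cohort B. H0: μ_1 = μ_2; H1: μ_1 < μ_2 (two-sample pooled-variance t-test, left-tailed).
s_p² = [(59−1)·11.75² + (48−1)·10.67²]/(59+48−2) = 127.224
t = (54.12 − 50.52)/√[127.224·(1/59 + 1/48)] = 1.64
df = n₁ + n₂ − 2 = 105
p-value = P(T ≤ 1.64) ≈ 0.9482
Since p ≈ 0.9482 > α = 0.05, fail to reject H0; the evidence is not statistically significant.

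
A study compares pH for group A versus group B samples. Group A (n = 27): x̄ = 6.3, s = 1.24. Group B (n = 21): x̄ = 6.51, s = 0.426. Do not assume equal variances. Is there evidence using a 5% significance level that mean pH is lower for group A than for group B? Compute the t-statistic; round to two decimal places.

-0.82

Let group 1 = group A, group 2 = group B. H0: μ_1 = μ_2; H1: μ_1 < μ_2 (Welch's two-sample t-test, left-tailed).
t = (x̄_1 − x̄_2)/√(s_1²/n_1 + s_2²/n_2) = (6.3 − 6.51)/√(1.24²/27 + 0.426²/21) = -0.82
Welch–Satterthwaite df ≈ 33.49
p-value = P(T ≤ -0.82) ≈ 0.209
Since p ≈ 0.209 > α = 0.05, fail to reject H0; the evidence is not statistically significant.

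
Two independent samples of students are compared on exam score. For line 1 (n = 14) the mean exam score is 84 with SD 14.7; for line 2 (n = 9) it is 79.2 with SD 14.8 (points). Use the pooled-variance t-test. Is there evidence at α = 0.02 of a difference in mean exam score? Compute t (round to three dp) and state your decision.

Let group 1 = line 1, group 2 = line 2. H0: μ_1 = μ_2; H1: μ_1 ≠ μ_2 (two-sample pooled-variance t-test, two-sided).
s_p² = [(14−1)·14.7² + (9−1)·14.8²]/(14+9−2) = 217.214
t = (84 − 79.2)/√[217.214·(1/14 + 1/9)] = 0.762
df = n₁ + n₂ − 2 = 21
Two-sided p-value ≈ 0.4544
Since p ≈ 0.4544 > α = 0.02, fail to reject H0; the data do not provide sufficient evidence against H0.

t = 0.762; fail to reject H0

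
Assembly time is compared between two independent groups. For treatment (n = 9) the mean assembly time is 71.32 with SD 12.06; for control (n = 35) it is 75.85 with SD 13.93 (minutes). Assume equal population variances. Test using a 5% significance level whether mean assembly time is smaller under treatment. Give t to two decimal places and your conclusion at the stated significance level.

t = -0.89; fail to reject H0

Let group 1 = treatment, group 2 = control. H0: μ_1 = μ_2; H1: μ_1 < μ_2 (two-sample pooled-variance t-test, left-tailed).
s_p² = [(9−1)·12.06² + (35−1)·13.93²]/(9+35−2) = 184.788
t = (71.32 − 75.85)/√[184.788·(1/9 + 1/35)] = -0.89
df = n₁ + n₂ − 2 = 42
p-value = P(T ≤ -0.89) ≈ 0.189
Since p ≈ 0.189 > α = 0.05, fail to reject H0; the evidence is not statistically significant.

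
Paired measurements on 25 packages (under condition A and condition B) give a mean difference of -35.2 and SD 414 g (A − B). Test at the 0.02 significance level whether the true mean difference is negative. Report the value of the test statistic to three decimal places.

-0.425

H0: μ_d = 0; H1: μ_d < 0 (paired t-test on the differences, left-tailed).
t = d̄/(s_d/√n) = -35.2/(414/√25) = -0.425
df = n − 1 = 24
p-value = P(T ≤ -0.425) ≈ 0.337
Since p ≈ 0.337 > α = 0.02, fail to reject H0; the evidence is not statistically significant.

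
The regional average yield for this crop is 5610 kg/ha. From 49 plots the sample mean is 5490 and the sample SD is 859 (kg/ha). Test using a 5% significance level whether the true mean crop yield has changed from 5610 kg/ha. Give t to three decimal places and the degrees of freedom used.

H0: μ = 5610; H1: μ ≠ 5610 (one-sample t-test, two-sided).
t = (x̄ − μ₀)/(s/√n) = (5490 − 5610)/(859/√49) = -0.978
df = n − 1 = 48
Two-sided p-value ≈ 0.3330
Since p ≈ 0.3330 > α = 0.05, fail to reject H0; the data do not provide sufficient evidence against H0.

t = -0.978, df = 48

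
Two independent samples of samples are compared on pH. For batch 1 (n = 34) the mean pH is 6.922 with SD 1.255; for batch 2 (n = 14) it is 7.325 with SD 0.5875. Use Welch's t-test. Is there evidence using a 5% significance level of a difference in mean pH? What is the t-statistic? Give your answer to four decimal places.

-1.5127

Let group 1 = batch 1, group 2 = batch 2. H0: μ_1 = μ_2; H1: μ_1 ≠ μ_2 (Welch's two-sample t-test, two-sided).
t = (x̄_1 − x̄_2)/√(s_1²/n_1 + s_2²/n_2) = (6.922 − 7.325)/√(1.255²/34 + 0.5875²/14) = -1.5127
Welch–Satterthwaite df ≈ 45.07
Two-sided p-value ≈ 0.137
Since p ≈ 0.137 > α = 0.05, fail to reject H0; the evidence is not statistically significant.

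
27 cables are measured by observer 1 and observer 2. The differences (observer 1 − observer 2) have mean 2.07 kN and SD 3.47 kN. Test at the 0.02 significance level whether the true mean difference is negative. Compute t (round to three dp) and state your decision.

H0: μ_d = 0; H1: μ_d < 0 (paired t-test on the differences, left-tailed).
t = d̄/(s_d/√n) = 2.07/(3.47/√27) = 3.100
df = n − 1 = 26
p-value = P(T ≤ 3.100) ≈ 0.998
Since p ≈ 0.998 > α = 0.02, fail to reject H0; the evidence is not statistically significant.

t = 3.100; fail to reject H0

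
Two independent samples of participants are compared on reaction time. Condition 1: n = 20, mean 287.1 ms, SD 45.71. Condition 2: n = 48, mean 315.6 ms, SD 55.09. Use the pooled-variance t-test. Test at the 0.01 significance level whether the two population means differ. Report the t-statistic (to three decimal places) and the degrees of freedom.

Let group 1 = condition 1, group 2 = condition 2. H0: μ_1 = μ_2; H1: μ_1 ≠ μ_2 (two-sample pooled-variance t-test, two-sided).
s_p² = [(20−1)·45.71² + (48−1)·55.09²]/(20+48−2) = 2762.72
t = (287.1 − 315.6)/√[2762.72·(1/20 + 1/48)] = -2.037
df = n₁ + n₂ − 2 = 66
Two-sided p-value ≈ 0.0456
Since p ≈ 0.0456 > α = 0.01, fail to reject H0; the data do not provide sufficient evidence against H0.

t = -2.037, df = 66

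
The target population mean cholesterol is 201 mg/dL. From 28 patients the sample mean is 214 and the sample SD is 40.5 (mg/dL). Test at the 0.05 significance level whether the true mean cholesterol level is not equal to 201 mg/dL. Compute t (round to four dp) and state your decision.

H0: μ = 201; H1: μ ≠ 201 (one-sample t-test, two-sided).
t = (x̄ − μ₀)/(s/√n) = (214 − 201)/(40.5/√28) = 1.6985
df = n − 1 = 27
Two-sided p-value ≈ 0.1009
Since p ≈ 0.1009 > α = 0.05, fail to reject H0; the data do not provide sufficient evidence against H0.

t = 1.6985; fail to reject H0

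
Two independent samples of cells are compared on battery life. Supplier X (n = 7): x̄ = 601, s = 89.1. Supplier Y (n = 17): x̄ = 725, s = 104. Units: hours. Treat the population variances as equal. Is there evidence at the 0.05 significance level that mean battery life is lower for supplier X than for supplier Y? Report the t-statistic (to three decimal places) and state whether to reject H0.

Let group 1 = supplier X, group 2 = supplier Y. H0: μ_1 = μ_2; H1: μ_1 < μ_2 (two-sample pooled-variance t-test, left-tailed).
s_p² = [(7−1)·89.1² + (17−1)·104²]/(7+17−2) = 10031.3
t = (601 − 725)/√[10031.3·(1/7 + 1/17)] = -2.757
df = n₁ + n₂ − 2 = 22
p-value = P(T ≤ -2.757) ≈ 0.006
Since p ≈ 0.006 < α = 0.05, reject H0; the data support H1.

t = -2.757; reject H0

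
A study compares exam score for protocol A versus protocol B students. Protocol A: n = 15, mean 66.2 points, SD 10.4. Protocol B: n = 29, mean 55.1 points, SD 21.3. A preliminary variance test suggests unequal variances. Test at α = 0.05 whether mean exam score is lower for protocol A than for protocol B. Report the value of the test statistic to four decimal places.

Let group 1 = protocol A, group 2 = protocol B. H0: μ_1 = μ_2; H1: μ_1 < μ_2 (Welch's two-sample t-test, left-tailed).
t = (x̄_1 − x̄_2)/√(s_1²/n_1 + s_2²/n_2) = (66.2 − 55.1)/√(10.4²/15 + 21.3²/29) = 2.3218
Welch–Satterthwaite df ≈ 41.94
p-value = P(T ≤ 2.3218) ≈ 0.987
Since p ≈ 0.987 > α = 0.05, fail to reject H0; the evidence is not statistically significant.

2.3218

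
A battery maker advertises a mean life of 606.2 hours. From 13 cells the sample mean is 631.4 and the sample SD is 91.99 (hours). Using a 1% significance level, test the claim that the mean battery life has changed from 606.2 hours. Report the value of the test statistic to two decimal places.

0.99

H0: μ = 606.2; H1: μ ≠ 606.2 (one-sample t-test, two-sided).
t = (x̄ − μ₀)/(s/√n) = (631.4 − 606.2)/(91.99/√13) = 0.99
df = n − 1 = 12
Two-sided p-value ≈ 0.3428
Since p ≈ 0.3428 > α = 0.01, fail to reject H0; the evidence is not statistically significant.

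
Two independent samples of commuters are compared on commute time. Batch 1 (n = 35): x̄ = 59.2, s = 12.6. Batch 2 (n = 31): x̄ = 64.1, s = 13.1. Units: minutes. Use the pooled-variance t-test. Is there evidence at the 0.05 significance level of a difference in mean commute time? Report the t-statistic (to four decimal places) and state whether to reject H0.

Let group 1 = batch 1, group 2 = batch 2. H0: μ_1 = μ_2; H1: μ_1 ≠ μ_2 (two-sample pooled-variance t-test, two-sided).
s_p² = [(35−1)·12.6² + (31−1)·13.1²]/(35+31−2) = 164.783
t = (59.2 − 64.1)/√[164.783·(1/35 + 1/31)] = -1.5477
df = n₁ + n₂ − 2 = 64
Two-sided p-value ≈ 0.1266
Since p ≈ 0.1266 > α = 0.05, fail to reject H0; the evidence is not statistically significant.

t = -1.5477; fail to reject H0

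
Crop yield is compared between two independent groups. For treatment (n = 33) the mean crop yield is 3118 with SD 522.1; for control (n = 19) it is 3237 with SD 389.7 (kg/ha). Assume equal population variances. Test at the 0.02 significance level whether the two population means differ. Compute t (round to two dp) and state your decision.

t = -0.86; fail to reject H0

Let group 1 = treatment, group 2 = control. H0: μ_1 = μ_2; H1: μ_1 ≠ μ_2 (two-sample pooled-variance t-test, two-sided).
s_p² = [(33−1)·522.1² + (19−1)·389.7²]/(33+19−2) = 229128
t = (3118 − 3237)/√[229128·(1/33 + 1/19)] = -0.86
df = n₁ + n₂ − 2 = 50
Two-sided p-value ≈ 0.3921
Since p ≈ 0.3921 > α = 0.02, fail to reject H0; the evidence is not statistically significant.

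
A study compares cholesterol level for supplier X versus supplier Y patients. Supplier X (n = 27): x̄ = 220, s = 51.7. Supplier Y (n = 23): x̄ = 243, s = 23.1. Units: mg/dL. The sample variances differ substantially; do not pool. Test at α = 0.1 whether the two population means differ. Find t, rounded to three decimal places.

-2.081

Let group 1 = supplier X, group 2 = supplier Y. H0: μ_1 = μ_2; H1: μ_1 ≠ μ_2 (Welch's two-sample t-test, two-sided).
t = (x̄_1 − x̄_2)/√(s_1²/n_1 + s_2²/n_2) = (220 − 243)/√(51.7²/27 + 23.1²/23) = -2.081
Welch–Satterthwaite df ≈ 37.20
Two-sided p-value ≈ 0.044
Since p ≈ 0.044 < α = 0.1, reject H0; the data support H1.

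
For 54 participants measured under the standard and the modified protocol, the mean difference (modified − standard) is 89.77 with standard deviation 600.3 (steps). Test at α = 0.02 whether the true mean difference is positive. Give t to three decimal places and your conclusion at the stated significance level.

t = 1.099; fail to reject H0

H0: μ_d = 0; H1: μ_d > 0 (paired t-test on the differences, right-tailed).
t = d̄/(s_d/√n) = 89.77/(600.3/√54) = 1.099
df = n − 1 = 53
p-value = P(T ≥ 1.099) ≈ 0.138
Since p ≈ 0.138 > α = 0.02, fail to reject H0; the evidence is not statistically significant.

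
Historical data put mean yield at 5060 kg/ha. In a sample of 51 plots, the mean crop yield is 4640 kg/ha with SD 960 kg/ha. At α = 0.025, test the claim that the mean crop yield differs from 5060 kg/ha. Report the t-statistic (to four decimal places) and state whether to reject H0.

t = -3.1244; reject H0

H0: μ = 5060; H1: μ ≠ 5060 (one-sample t-test, two-sided).
t = (x̄ − μ₀)/(s/√n) = (4640 − 5060)/(960/√51) = -3.1244
df = n − 1 = 50
Two-sided p-value ≈ 0.0030
Since p ≈ 0.0030 < α = 0.025, reject H0; the evidence is statistically significant.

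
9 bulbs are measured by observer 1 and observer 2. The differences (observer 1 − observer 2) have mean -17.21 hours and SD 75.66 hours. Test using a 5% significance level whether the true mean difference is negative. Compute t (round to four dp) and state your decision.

t = -0.6824; fail to reject H0

H0: μ_d = 0; H1: μ_d < 0 (paired t-test on the differences, left-tailed).
t = d̄/(s_d/√n) = -17.21/(75.66/√9) = -0.6824
df = n − 1 = 8
p-value = P(T ≤ -0.6824) ≈ 0.257
Since p ≈ 0.257 > α = 0.05, fail to reject H0; the data do not provide sufficient evidence against H0.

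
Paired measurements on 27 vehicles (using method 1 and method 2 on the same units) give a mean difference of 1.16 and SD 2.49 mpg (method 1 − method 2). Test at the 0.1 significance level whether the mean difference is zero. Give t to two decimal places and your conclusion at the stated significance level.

t = 2.42; reject H0

H0: μ_d = 0; H1: μ_d ≠ 0 (paired t-test on the differences, two-sided).
t = d̄/(s_d/√n) = 1.16/(2.49/√27) = 2.42
df = n − 1 = 26
Two-sided p-value ≈ 0.023
Since p ≈ 0.023 < α = 0.1, reject H0; the evidence is statistically significant.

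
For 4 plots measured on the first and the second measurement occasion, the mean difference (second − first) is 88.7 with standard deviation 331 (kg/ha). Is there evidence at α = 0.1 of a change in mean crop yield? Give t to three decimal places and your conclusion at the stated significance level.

H0: μ_d = 0; H1: μ_d ≠ 0 (paired t-test on the differences, two-sided).
t = d̄/(s_d/√n) = 88.7/(331/√4) = 0.536
df = n − 1 = 3
Two-sided p-value ≈ 0.629
Since p ≈ 0.629 > α = 0.1, fail to reject H0; the evidence is not statistically significant.

t = 0.536; fail to reject H0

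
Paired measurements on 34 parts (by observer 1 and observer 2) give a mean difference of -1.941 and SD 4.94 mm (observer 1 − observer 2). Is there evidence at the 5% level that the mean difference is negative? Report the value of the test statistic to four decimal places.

-2.2911

H0: μ_d = 0; H1: μ_d < 0 (paired t-test on the differences, left-tailed).
t = d̄/(s_d/√n) = -1.941/(4.94/√34) = -2.2911
df = n − 1 = 33
p-value = P(T ≤ -2.2911) ≈ 0.014
Since p ≈ 0.014 < α = 0.05, reject H0; the data support H1.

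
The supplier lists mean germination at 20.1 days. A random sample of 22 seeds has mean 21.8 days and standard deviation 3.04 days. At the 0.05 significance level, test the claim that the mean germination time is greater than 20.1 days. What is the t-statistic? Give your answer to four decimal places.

2.6229

H0: μ = 20.1; H1: μ > 20.1 (one-sample t-test, right-tailed).
t = (x̄ − μ₀)/(s/√n) = (21.8 − 20.1)/(3.04/√22) = 2.6229
df = n − 1 = 21
p-value = P(T ≥ 2.6229) ≈ 0.008
Since p ≈ 0.008 < α = 0.05, reject H0; the data support H1.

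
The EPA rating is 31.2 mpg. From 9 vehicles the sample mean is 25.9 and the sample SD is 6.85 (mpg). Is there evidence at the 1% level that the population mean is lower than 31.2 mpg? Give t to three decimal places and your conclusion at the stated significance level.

t = -2.321; fail to reject H0

H0: μ = 31.2; H1: μ < 31.2 (one-sample t-test, left-tailed).
t = (x̄ − μ₀)/(s/√n) = (25.9 − 31.2)/(6.85/√9) = -2.321
df = n − 1 = 8
p-value = P(T ≤ -2.321) ≈ 0.0244
Since p ≈ 0.0244 > α = 0.01, fail to reject H0; the data do not provide sufficient evidence against H0.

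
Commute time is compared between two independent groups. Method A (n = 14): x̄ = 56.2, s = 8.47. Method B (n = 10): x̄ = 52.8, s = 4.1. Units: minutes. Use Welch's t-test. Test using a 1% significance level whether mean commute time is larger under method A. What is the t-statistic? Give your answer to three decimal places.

Let group 1 = method A, group 2 = method B. H0: μ_1 = μ_2; H1: μ_1 > μ_2 (Welch's two-sample t-test, right-tailed).
t = (x̄_1 − x̄_2)/√(s_1²/n_1 + s_2²/n_2) = (56.2 − 52.8)/√(8.47²/14 + 4.1²/10) = 1.303
Welch–Satterthwaite df ≈ 19.84
p-value = P(T ≥ 1.303) ≈ 0.104
Since p ≈ 0.104 > α = 0.01, fail to reject H0; the evidence is not statistically significant.

1.303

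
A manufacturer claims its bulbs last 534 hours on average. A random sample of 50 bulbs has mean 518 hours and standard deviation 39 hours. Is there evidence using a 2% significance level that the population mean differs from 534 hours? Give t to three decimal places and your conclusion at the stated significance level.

H0: μ = 534; H1: μ ≠ 534 (one-sample t-test, two-sided).
t = (x̄ − μ₀)/(s/√n) = (518 − 534)/(39/√50) = -2.901
df = n − 1 = 49
Two-sided p-value ≈ 0.006
Since p ≈ 0.006 < α = 0.02, reject H0; the data support H1.

t = -2.901; reject H0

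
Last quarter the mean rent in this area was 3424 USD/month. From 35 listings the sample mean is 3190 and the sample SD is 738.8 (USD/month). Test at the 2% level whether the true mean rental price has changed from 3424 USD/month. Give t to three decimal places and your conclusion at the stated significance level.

H0: μ = 3424; H1: μ ≠ 3424 (one-sample t-test, two-sided).
t = (x̄ − μ₀)/(s/√n) = (3190 − 3424)/(738.8/√35) = -1.874
df = n − 1 = 34
Two-sided p-value ≈ 0.0696
Since p ≈ 0.0696 > α = 0.02, fail to reject H0; the evidence is not statistically significant.

t = -1.874; fail to reject H0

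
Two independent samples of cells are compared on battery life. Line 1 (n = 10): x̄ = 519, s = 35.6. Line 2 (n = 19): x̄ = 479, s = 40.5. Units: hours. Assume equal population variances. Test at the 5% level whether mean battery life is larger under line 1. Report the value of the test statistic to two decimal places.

Let group 1 = line 1, group 2 = line 2. H0: μ_1 = μ_2; H1: μ_1 > μ_2 (two-sample pooled-variance t-test, right-tailed).
s_p² = [(10−1)·35.6² + (19−1)·40.5²]/(10+19−2) = 1515.95
t = (519 − 479)/√[1515.95·(1/10 + 1/19)] = 2.63
df = n₁ + n₂ − 2 = 27
p-value = P(T ≥ 2.63) ≈ 0.0070
Since p ≈ 0.0070 < α = 0.05, reject H0; the evidence is statistically significant.

2.63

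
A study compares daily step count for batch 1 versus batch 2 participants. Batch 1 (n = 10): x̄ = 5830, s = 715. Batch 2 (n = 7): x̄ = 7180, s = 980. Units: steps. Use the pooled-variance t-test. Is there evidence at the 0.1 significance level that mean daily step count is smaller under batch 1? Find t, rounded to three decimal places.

Let group 1 = batch 1, group 2 = batch 2. H0: μ_1 = μ_2; H1: μ_1 < μ_2 (two-sample pooled-variance t-test, left-tailed).
s_p² = [(10−1)·715² + (7−1)·980²]/(10+7−2) = 690895
t = (5830 − 7180)/√[690895·(1/10 + 1/7)] = -3.296
df = n₁ + n₂ − 2 = 15
p-value = P(T ≤ -3.296) ≈ 0.002
Since p ≈ 0.002 < α = 0.1, reject H0; the data support H1.

-3.296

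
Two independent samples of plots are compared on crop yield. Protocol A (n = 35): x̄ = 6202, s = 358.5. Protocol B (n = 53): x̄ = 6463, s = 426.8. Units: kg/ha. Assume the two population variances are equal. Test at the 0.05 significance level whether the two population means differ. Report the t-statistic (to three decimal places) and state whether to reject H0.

t = -2.987; reject H0

Let group 1 = protocol A, group 2 = protocol B. H0: μ_1 = μ_2; H1: μ_1 ≠ μ_2 (two-sample pooled-variance t-test, two-sided).
s_p² = [(35−1)·358.5² + (53−1)·426.8²]/(35+53−2) = 160953
t = (6202 − 6463)/√[160953·(1/35 + 1/53)] = -2.987
df = n₁ + n₂ − 2 = 86
Two-sided p-value ≈ 0.004
Since p ≈ 0.004 < α = 0.05, reject H0; the evidence is statistically significant.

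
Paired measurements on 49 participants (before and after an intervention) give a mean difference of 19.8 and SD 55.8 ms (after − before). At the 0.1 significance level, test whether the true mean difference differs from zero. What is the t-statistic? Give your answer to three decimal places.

2.484

H0: μ_d = 0; H1: μ_d ≠ 0 (paired t-test on the differences, two-sided).
t = d̄/(s_d/√n) = 19.8/(55.8/√49) = 2.484
df = n − 1 = 48
Two-sided p-value ≈ 0.017
Since p ≈ 0.017 < α = 0.1, reject H0; the data support H1.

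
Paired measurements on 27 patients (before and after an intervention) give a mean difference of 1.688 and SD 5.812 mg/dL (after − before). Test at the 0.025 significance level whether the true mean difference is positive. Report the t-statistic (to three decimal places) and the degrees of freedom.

H0: μ_d = 0; H1: μ_d > 0 (paired t-test on the differences, right-tailed).
t = d̄/(s_d/√n) = 1.688/(5.812/√27) = 1.509
df = n − 1 = 26
p-value = P(T ≥ 1.509) ≈ 0.0717
Since p ≈ 0.0717 > α = 0.025, fail to reject H0; the data do not provide sufficient evidence against H0.

t = 1.509, df = 26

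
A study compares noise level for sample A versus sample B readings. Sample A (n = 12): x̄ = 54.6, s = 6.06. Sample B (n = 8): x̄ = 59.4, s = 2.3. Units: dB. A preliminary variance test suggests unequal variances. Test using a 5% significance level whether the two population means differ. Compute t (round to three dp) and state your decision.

Let group 1 = sample A, group 2 = sample B. H0: μ_1 = μ_2; H1: μ_1 ≠ μ_2 (Welch's two-sample t-test, two-sided).
t = (x̄_1 − x̄_2)/√(s_1²/n_1 + s_2²/n_2) = (54.6 − 59.4)/√(6.06²/12 + 2.3²/8) = -2.488
Welch–Satterthwaite df ≈ 15.16
Two-sided p-value ≈ 0.025
Since p ≈ 0.025 < α = 0.05, reject H0; the data support H1.

t = -2.488; reject H0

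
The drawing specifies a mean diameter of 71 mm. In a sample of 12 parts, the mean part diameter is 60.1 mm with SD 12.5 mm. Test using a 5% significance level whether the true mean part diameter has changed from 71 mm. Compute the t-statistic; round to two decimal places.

H0: μ = 71; H1: μ ≠ 71 (one-sample t-test, two-sided).
t = (x̄ − μ₀)/(s/√n) = (60.1 − 71)/(12.5/√12) = -3.02
df = n − 1 = 11
Two-sided p-value ≈ 0.0116
Since p ≈ 0.0116 < α = 0.05, reject H0; the evidence is statistically significant.

-3.02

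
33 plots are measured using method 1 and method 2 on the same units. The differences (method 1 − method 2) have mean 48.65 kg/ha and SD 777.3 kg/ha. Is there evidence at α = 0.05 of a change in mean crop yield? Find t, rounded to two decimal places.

H0: μ_d = 0; H1: μ_d ≠ 0 (paired t-test on the differences, two-sided).
t = d̄/(s_d/√n) = 48.65/(777.3/√33) = 0.36
df = n − 1 = 32
Two-sided p-value ≈ 0.7216
Since p ≈ 0.7216 > α = 0.05, fail to reject H0; the data do not provide sufficient evidence against H0.

0.36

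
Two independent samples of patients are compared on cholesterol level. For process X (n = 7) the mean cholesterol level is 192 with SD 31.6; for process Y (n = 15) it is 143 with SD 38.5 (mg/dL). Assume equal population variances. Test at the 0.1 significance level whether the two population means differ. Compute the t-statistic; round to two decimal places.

Let group 1 = process X, group 2 = process Y. H0: μ_1 = μ_2; H1: μ_1 ≠ μ_2 (two-sample pooled-variance t-test, two-sided).
s_p² = [(7−1)·31.6² + (15−1)·38.5²]/(7+15−2) = 1337.14
t = (192 − 143)/√[1337.14·(1/7 + 1/15)] = 2.93
df = n₁ + n₂ − 2 = 20
Two-sided p-value ≈ 0.008
Since p ≈ 0.008 < α = 0.1, reject H0; the evidence is statistically significant.

2.93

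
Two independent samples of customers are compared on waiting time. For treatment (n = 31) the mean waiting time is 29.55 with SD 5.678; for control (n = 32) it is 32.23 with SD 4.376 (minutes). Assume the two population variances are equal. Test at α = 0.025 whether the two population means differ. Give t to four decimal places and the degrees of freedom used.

Let group 1 = treatment, group 2 = control. H0: μ_1 = μ_2; H1: μ_1 ≠ μ_2 (two-sample pooled-variance t-test, two-sided).
s_p² = [(31−1)·5.678² + (32−1)·4.376²]/(31+32−2) = 25.5872
t = (29.55 − 32.23)/√[25.5872·(1/31 + 1/32)] = -2.1024
df = n₁ + n₂ − 2 = 61
Two-sided p-value ≈ 0.040
Since p ≈ 0.040 > α = 0.025, fail to reject H0; the evidence is not statistically significant.

t = -2.1024, df = 61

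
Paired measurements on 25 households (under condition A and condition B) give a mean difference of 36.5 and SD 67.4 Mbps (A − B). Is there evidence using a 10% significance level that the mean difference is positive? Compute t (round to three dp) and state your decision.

t = 2.708; reject H0

H0: μ_d = 0; H1: μ_d > 0 (paired t-test on the differences, right-tailed).
t = d̄/(s_d/√n) = 36.5/(67.4/√25) = 2.708
df = n − 1 = 24
p-value = P(T ≥ 2.708) ≈ 0.006
Since p ≈ 0.006 < α = 0.1, reject H0; the evidence is statistically significant.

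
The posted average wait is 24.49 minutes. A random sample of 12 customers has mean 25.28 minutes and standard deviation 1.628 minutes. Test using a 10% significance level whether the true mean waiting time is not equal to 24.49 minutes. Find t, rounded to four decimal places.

H0: μ = 24.49; H1: μ ≠ 24.49 (one-sample t-test, two-sided).
t = (x̄ − μ₀)/(s/√n) = (25.28 − 24.49)/(1.628/√12) = 1.6810
df = n − 1 = 11
Two-sided p-value ≈ 0.1209
Since p ≈ 0.1209 > α = 0.1, fail to reject H0; the evidence is not statistically significant.

1.6810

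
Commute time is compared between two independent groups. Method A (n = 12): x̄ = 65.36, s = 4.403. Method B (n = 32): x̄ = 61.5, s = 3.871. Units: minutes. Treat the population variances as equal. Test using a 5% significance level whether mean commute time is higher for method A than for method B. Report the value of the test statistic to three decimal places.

Let group 1 = method A, group 2 = method B. H0: μ_1 = μ_2; H1: μ_1 > μ_2 (two-sample pooled-variance t-test, right-tailed).
s_p² = [(12−1)·4.403² + (32−1)·3.871²]/(12+32−2) = 16.1375
t = (65.36 − 61.5)/√[16.1375·(1/12 + 1/32)] = 2.839
df = n₁ + n₂ − 2 = 42
p-value = P(T ≥ 2.839) ≈ 0.003
Since p ≈ 0.003 < α = 0.05, reject H0; the data support H1.

2.839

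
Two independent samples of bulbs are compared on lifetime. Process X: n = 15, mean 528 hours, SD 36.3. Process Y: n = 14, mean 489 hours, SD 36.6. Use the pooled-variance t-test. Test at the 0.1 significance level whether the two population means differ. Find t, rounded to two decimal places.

2.88

Let group 1 = process X, group 2 = process Y. H0: μ_1 = μ_2; H1: μ_1 ≠ μ_2 (two-sample pooled-variance t-test, two-sided).
s_p² = [(15−1)·36.3² + (14−1)·36.6²]/(15+14−2) = 1328.22
t = (528 − 489)/√[1328.22·(1/15 + 1/14)] = 2.88
df = n₁ + n₂ − 2 = 27
Two-sided p-value ≈ 0.008
Since p ≈ 0.008 < α = 0.1, reject H0; the data support H1.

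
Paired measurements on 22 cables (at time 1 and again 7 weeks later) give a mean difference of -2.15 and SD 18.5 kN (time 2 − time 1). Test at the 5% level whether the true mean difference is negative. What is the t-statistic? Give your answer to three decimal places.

H0: μ_d = 0; H1: μ_d < 0 (paired t-test on the differences, left-tailed).
t = d̄/(s_d/√n) = -2.15/(18.5/√22) = -0.545
df = n − 1 = 21
p-value = P(T ≤ -0.545) ≈ 0.2957
Since p ≈ 0.2957 > α = 0.05, fail to reject H0; the data do not provide sufficient evidence against H0.

-0.545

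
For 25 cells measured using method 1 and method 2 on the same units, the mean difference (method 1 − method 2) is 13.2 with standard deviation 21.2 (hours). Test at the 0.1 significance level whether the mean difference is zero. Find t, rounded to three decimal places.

H0: μ_d = 0; H1: μ_d ≠ 0 (paired t-test on the differences, two-sided).
t = d̄/(s_d/√n) = 13.2/(21.2/√25) = 3.113
df = n − 1 = 24
Two-sided p-value ≈ 0.0047
Since p ≈ 0.0047 < α = 0.1, reject H0; the data support H1.

3.113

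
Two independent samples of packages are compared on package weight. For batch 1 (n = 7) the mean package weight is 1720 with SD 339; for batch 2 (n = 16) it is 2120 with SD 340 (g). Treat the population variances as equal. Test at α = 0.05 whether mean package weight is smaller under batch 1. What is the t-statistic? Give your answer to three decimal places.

-2.598

Let group 1 = batch 1, group 2 = batch 2. H0: μ_1 = μ_2; H1: μ_1 < μ_2 (two-sample pooled-variance t-test, left-tailed).
s_p² = [(7−1)·339² + (16−1)·340²]/(7+16−2) = 115406
t = (1720 − 2120)/√[115406·(1/7 + 1/16)] = -2.598
df = n₁ + n₂ − 2 = 21
p-value = P(T ≤ -2.598) ≈ 0.008
Since p ≈ 0.008 < α = 0.05, reject H0; the data support H1.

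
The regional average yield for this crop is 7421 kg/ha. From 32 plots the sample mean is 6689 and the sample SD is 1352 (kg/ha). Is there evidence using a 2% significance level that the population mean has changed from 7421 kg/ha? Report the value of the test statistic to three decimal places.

-3.063

H0: μ = 7421; H1: μ ≠ 7421 (one-sample t-test, two-sided).
t = (x̄ − μ₀)/(s/√n) = (6689 − 7421)/(1352/√32) = -3.063
df = n − 1 = 31
Two-sided p-value ≈ 0.0045
Since p ≈ 0.0045 < α = 0.02, reject H0; the evidence is statistically significant.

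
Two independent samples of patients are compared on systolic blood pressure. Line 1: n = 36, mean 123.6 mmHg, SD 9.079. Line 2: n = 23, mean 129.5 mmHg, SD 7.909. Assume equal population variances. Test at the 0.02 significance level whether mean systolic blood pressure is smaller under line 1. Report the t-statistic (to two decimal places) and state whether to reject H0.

t = -2.56; reject H0

Let group 1 = line 1, group 2 = line 2. H0: μ_1 = μ_2; H1: μ_1 < μ_2 (two-sample pooled-variance t-test, left-tailed).
s_p² = [(36−1)·9.079² + (23−1)·7.909²]/(36+23−2) = 74.7568
t = (123.6 − 129.5)/√[74.7568·(1/36 + 1/23)] = -2.56
df = n₁ + n₂ − 2 = 57
p-value = P(T ≤ -2.56) ≈ 0.007
Since p ≈ 0.007 < α = 0.02, reject H0; the evidence is statistically significant.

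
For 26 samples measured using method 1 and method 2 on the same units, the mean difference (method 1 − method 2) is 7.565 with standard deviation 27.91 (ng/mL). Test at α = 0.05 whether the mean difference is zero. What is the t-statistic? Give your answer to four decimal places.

1.3821

H0: μ_d = 0; H1: μ_d ≠ 0 (paired t-test on the differences, two-sided).
t = d̄/(s_d/√n) = 7.565/(27.91/√26) = 1.3821
df = n − 1 = 25
Two-sided p-value ≈ 0.179
Since p ≈ 0.179 > α = 0.05, fail to reject H0; the evidence is not statistically significant.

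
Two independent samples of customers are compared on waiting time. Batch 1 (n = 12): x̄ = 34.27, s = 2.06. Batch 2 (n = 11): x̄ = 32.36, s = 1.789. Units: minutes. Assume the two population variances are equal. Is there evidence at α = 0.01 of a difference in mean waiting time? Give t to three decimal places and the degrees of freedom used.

Let group 1 = batch 1, group 2 = batch 2. H0: μ_1 = μ_2; H1: μ_1 ≠ μ_2 (two-sample pooled-variance t-test, two-sided).
s_p² = [(12−1)·2.06² + (11−1)·1.789²]/(12+11−2) = 3.7469
t = (34.27 − 32.36)/√[3.7469·(1/12 + 1/11)] = 2.364
df = n₁ + n₂ − 2 = 21
Two-sided p-value ≈ 0.028
Since p ≈ 0.028 > α = 0.01, fail to reject H0; the data do not provide sufficient evidence against H0.

t = 2.364, df = 21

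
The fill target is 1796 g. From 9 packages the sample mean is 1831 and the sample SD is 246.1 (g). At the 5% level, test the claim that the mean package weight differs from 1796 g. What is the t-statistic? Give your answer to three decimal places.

H0: μ = 1796; H1: μ ≠ 1796 (one-sample t-test, two-sided).
t = (x̄ − μ₀)/(s/√n) = (1831 − 1796)/(246.1/√9) = 0.427
df = n − 1 = 8
Two-sided p-value ≈ 0.681
Since p ≈ 0.681 > α = 0.05, fail to reject H0; the evidence is not statistically significant.

0.427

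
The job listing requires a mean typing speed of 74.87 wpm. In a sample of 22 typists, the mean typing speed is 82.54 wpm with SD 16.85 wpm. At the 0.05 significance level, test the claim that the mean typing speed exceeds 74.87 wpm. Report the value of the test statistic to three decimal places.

2.135

H0: μ = 74.87; H1: μ > 74.87 (one-sample t-test, right-tailed).
t = (x̄ − μ₀)/(s/√n) = (82.54 − 74.87)/(16.85/√22) = 2.135
df = n − 1 = 21
p-value = P(T ≥ 2.135) ≈ 0.022
Since p ≈ 0.022 < α = 0.05, reject H0; the data support H1.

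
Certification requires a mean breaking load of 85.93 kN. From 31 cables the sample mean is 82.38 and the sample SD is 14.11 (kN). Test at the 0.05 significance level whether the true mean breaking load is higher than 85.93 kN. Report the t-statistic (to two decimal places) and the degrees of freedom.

H0: μ = 85.93; H1: μ > 85.93 (one-sample t-test, right-tailed).
t = (x̄ − μ₀)/(s/√n) = (82.38 − 85.93)/(14.11/√31) = -1.40
df = n − 1 = 30
p-value = P(T ≥ -1.40) ≈ 0.914
Since p ≈ 0.914 > α = 0.05, fail to reject H0; the evidence is not statistically significant.

t = -1.40, df = 30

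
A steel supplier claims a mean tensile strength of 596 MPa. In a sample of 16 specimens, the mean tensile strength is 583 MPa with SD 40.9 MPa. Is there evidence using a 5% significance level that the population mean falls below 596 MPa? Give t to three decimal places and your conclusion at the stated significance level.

t = -1.271; fail to reject H0

H0: μ = 596; H1: μ < 596 (one-sample t-test, left-tailed).
t = (x̄ − μ₀)/(s/√n) = (583 − 596)/(40.9/√16) = -1.271
df = n − 1 = 15
p-value = P(T ≤ -1.271) ≈ 0.1115
Since p ≈ 0.1115 > α = 0.05, fail to reject H0; the evidence is not statistically significant.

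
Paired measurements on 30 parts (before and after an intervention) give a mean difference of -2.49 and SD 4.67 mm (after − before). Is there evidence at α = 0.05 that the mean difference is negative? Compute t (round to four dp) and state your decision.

H0: μ_d = 0; H1: μ_d < 0 (paired t-test on the differences, left-tailed).
t = d̄/(s_d/√n) = -2.49/(4.67/√30) = -2.9204
df = n − 1 = 29
p-value = P(T ≤ -2.9204) ≈ 0.0034
Since p ≈ 0.0034 < α = 0.05, reject H0; the evidence is statistically significant.

t = -2.9204; reject H0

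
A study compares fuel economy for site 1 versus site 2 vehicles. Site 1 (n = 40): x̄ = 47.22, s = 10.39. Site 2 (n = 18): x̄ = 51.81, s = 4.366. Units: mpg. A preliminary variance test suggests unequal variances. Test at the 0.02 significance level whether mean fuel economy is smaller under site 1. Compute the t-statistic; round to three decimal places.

-2.368

Let group 1 = site 1, group 2 = site 2. H0: μ_1 = μ_2; H1: μ_1 < μ_2 (Welch's two-sample t-test, left-tailed).
t = (x̄_1 − x̄_2)/√(s_1²/n_1 + s_2²/n_2) = (47.22 − 51.81)/√(10.39²/40 + 4.366²/18) = -2.368
Welch–Satterthwaite df ≈ 55.87
p-value = P(T ≤ -2.368) ≈ 0.0107
Since p ≈ 0.0107 < α = 0.02, reject H0; the evidence is statistically significant.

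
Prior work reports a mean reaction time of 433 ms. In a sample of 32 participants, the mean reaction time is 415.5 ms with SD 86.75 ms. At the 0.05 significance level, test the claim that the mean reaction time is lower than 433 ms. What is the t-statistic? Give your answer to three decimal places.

H0: μ = 433; H1: μ < 433 (one-sample t-test, left-tailed).
t = (x̄ − μ₀)/(s/√n) = (415.5 − 433)/(86.75/√32) = -1.141
df = n − 1 = 31
p-value = P(T ≤ -1.141) ≈ 0.1313
Since p ≈ 0.1313 > α = 0.05, fail to reject H0; the evidence is not statistically significant.

-1.141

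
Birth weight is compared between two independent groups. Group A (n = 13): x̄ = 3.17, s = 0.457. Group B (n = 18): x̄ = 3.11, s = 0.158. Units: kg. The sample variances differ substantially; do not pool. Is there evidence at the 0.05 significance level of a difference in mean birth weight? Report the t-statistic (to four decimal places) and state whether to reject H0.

Let group 1 = group A, group 2 = group B. H0: μ_1 = μ_2; H1: μ_1 ≠ μ_2 (Welch's two-sample t-test, two-sided).
t = (x̄_1 − x̄_2)/√(s_1²/n_1 + s_2²/n_2) = (3.17 − 3.11)/√(0.457²/13 + 0.158²/18) = 0.4542
Welch–Satterthwaite df ≈ 14.09
Two-sided p-value ≈ 0.657
Since p ≈ 0.657 > α = 0.05, fail to reject H0; the data do not provide sufficient evidence against H0.

t = 0.4542; fail to reject H0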